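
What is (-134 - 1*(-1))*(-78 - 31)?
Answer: 14497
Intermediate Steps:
(-134 - 1*(-1))*(-78 - 31) = (-134 + 1)*(-109) = -133*(-109) = 14497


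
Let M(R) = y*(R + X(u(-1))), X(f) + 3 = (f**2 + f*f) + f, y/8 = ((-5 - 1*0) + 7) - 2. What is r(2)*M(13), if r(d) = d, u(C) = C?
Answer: 0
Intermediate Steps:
y = 0 (y = 8*(((-5 - 1*0) + 7) - 2) = 8*(((-5 + 0) + 7) - 2) = 8*((-5 + 7) - 2) = 8*(2 - 2) = 8*0 = 0)
X(f) = -3 + f + 2*f**2 (X(f) = -3 + ((f**2 + f*f) + f) = -3 + ((f**2 + f**2) + f) = -3 + (2*f**2 + f) = -3 + (f + 2*f**2) = -3 + f + 2*f**2)
M(R) = 0 (M(R) = 0*(R + (-3 - 1 + 2*(-1)**2)) = 0*(R + (-3 - 1 + 2*1)) = 0*(R + (-3 - 1 + 2)) = 0*(R - 2) = 0*(-2 + R) = 0)
r(2)*M(13) = 2*0 = 0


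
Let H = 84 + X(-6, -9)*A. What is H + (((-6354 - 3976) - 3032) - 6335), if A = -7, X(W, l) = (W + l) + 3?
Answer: -19529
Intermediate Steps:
X(W, l) = 3 + W + l
H = 168 (H = 84 + (3 - 6 - 9)*(-7) = 84 - 12*(-7) = 84 + 84 = 168)
H + (((-6354 - 3976) - 3032) - 6335) = 168 + (((-6354 - 3976) - 3032) - 6335) = 168 + ((-10330 - 3032) - 6335) = 168 + (-13362 - 6335) = 168 - 19697 = -19529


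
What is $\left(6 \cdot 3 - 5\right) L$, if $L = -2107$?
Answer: $-27391$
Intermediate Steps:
$\left(6 \cdot 3 - 5\right) L = \left(6 \cdot 3 - 5\right) \left(-2107\right) = \left(18 - 5\right) \left(-2107\right) = 13 \left(-2107\right) = -27391$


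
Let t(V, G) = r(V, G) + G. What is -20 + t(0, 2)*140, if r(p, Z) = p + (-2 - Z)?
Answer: -300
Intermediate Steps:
r(p, Z) = -2 + p - Z
t(V, G) = -2 + V (t(V, G) = (-2 + V - G) + G = -2 + V)
-20 + t(0, 2)*140 = -20 + (-2 + 0)*140 = -20 - 2*140 = -20 - 280 = -300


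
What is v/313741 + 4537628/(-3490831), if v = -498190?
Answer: -3162737042238/1095216808771 ≈ -2.8878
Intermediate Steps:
v/313741 + 4537628/(-3490831) = -498190/313741 + 4537628/(-3490831) = -498190*1/313741 + 4537628*(-1/3490831) = -498190/313741 - 4537628/3490831 = -3162737042238/1095216808771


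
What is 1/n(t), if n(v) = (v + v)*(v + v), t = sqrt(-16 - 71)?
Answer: -1/348 ≈ -0.0028736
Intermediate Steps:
t = I*sqrt(87) (t = sqrt(-87) = I*sqrt(87) ≈ 9.3274*I)
n(v) = 4*v**2 (n(v) = (2*v)*(2*v) = 4*v**2)
1/n(t) = 1/(4*(I*sqrt(87))**2) = 1/(4*(-87)) = 1/(-348) = -1/348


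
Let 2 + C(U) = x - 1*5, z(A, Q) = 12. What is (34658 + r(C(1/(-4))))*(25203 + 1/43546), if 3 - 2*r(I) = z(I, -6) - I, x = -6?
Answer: 38024730451833/43546 ≈ 8.7321e+8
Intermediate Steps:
C(U) = -13 (C(U) = -2 + (-6 - 1*5) = -2 + (-6 - 5) = -2 - 11 = -13)
r(I) = -9/2 + I/2 (r(I) = 3/2 - (12 - I)/2 = 3/2 + (-6 + I/2) = -9/2 + I/2)
(34658 + r(C(1/(-4))))*(25203 + 1/43546) = (34658 + (-9/2 + (½)*(-13)))*(25203 + 1/43546) = (34658 + (-9/2 - 13/2))*(25203 + 1/43546) = (34658 - 11)*(1097489839/43546) = 34647*(1097489839/43546) = 38024730451833/43546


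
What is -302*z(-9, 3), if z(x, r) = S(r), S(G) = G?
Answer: -906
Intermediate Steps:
z(x, r) = r
-302*z(-9, 3) = -302*3 = -906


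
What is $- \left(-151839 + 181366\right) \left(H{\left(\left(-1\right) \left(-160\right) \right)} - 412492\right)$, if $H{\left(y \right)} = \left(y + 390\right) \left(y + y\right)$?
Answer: $6982899284$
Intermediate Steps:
$H{\left(y \right)} = 2 y \left(390 + y\right)$ ($H{\left(y \right)} = \left(390 + y\right) 2 y = 2 y \left(390 + y\right)$)
$- \left(-151839 + 181366\right) \left(H{\left(\left(-1\right) \left(-160\right) \right)} - 412492\right) = - \left(-151839 + 181366\right) \left(2 \left(\left(-1\right) \left(-160\right)\right) \left(390 - -160\right) - 412492\right) = - 29527 \left(2 \cdot 160 \left(390 + 160\right) - 412492\right) = - 29527 \left(2 \cdot 160 \cdot 550 - 412492\right) = - 29527 \left(176000 - 412492\right) = - 29527 \left(-236492\right) = \left(-1\right) \left(-6982899284\right) = 6982899284$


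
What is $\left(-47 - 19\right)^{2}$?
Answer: $4356$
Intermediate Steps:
$\left(-47 - 19\right)^{2} = \left(-66\right)^{2} = 4356$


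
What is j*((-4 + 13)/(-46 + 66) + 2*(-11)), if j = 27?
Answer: -11637/20 ≈ -581.85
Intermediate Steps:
j*((-4 + 13)/(-46 + 66) + 2*(-11)) = 27*((-4 + 13)/(-46 + 66) + 2*(-11)) = 27*(9/20 - 22) = 27*(-431/20) = -11637/20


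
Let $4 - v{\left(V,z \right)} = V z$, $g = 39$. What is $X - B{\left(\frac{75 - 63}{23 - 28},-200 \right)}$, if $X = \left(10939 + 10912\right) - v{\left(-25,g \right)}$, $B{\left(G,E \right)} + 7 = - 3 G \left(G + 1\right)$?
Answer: $\frac{522227}{25} \approx 20889.0$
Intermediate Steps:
$v{\left(V,z \right)} = 4 - V z$
$B{\left(G,E \right)} = -7 - 3 G \left(1 + G\right)$ ($B{\left(G,E \right)} = -7 + - 3 G \left(G + 1\right) = -7 + - 3 G \left(1 + G\right) = -7 - 3 G \left(1 + G\right)$)
$X = 20872$ ($X = \left(10939 + 10912\right) - \left(4 - \left(-25\right) 39\right) = 21851 - \left(4 + 975\right) = 21851 - 979 = 20872$)
$X - B{\left(\frac{75 - 63}{23 - 28},-200 \right)} = 20872 - \left(-7 - 3 \frac{75 - 63}{23 - 28} - 3 \left(\frac{75 - 63}{23 - 28}\right)^{2}\right) = 20872 - \left(-7 - 3 \frac{12}{-5} - 3 \left(\frac{12}{-5}\right)^{2}\right) = 20872 - \left(-7 - 3 \cdot 12 \left(- \frac{1}{5}\right) - 3 \left(12 \left(- \frac{1}{5}\right)\right)^{2}\right) = 20872 - \left(-7 - - \frac{36}{5} - 3 \left(- \frac{12}{5}\right)^{2}\right) = 20872 - \left(-7 + \frac{36}{5} - \frac{432}{25}\right) = 20872 - - \frac{427}{25} = 20872 + \frac{427}{25} = \frac{522227}{25}$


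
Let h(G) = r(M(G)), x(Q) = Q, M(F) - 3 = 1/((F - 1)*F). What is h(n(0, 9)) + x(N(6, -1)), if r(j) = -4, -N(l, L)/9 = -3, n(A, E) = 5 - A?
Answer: 23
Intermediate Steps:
M(F) = 3 + 1/(F*(-1 + F)) (M(F) = 3 + 1/((F - 1)*F) = 3 + 1/((-1 + F)*F) = 3 + 1/(F*(-1 + F)))
N(l, L) = 27 (N(l, L) = -9*(-3) = 27)
h(G) = -4
h(n(0, 9)) + x(N(6, -1)) = -4 + 27 = 23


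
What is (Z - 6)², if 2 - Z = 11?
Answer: 225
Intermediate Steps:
Z = -9 (Z = 2 - 1*11 = 2 - 11 = -9)
(Z - 6)² = (-9 - 6)² = (-15)² = 225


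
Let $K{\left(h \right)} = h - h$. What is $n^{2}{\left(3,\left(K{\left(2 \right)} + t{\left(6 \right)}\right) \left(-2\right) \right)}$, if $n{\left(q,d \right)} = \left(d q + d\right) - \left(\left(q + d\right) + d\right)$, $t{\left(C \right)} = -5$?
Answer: $289$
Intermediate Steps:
$K{\left(h \right)} = 0$
$n{\left(q,d \right)} = - d - q + d q$ ($n{\left(q,d \right)} = \left(d + d q\right) - \left(\left(d + q\right) + d\right) = \left(d + d q\right) - \left(q + 2 d\right) = - d - q + d q$)
$n^{2}{\left(3,\left(K{\left(2 \right)} + t{\left(6 \right)}\right) \left(-2\right) \right)} = \left(- \left(0 - 5\right) \left(-2\right) - 3 + \left(0 - 5\right) \left(-2\right) 3\right)^{2} = \left(- \left(-5\right) \left(-2\right) - 3 + \left(-5\right) \left(-2\right) 3\right)^{2} = \left(\left(-1\right) 10 - 3 + 10 \cdot 3\right)^{2} = \left(-10 - 3 + 30\right)^{2} = 17^{2} = 289$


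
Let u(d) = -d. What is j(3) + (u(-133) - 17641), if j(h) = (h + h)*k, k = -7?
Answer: -17550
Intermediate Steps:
j(h) = -14*h (j(h) = (h + h)*(-7) = (2*h)*(-7) = -14*h)
j(3) + (u(-133) - 17641) = -14*3 + (-1*(-133) - 17641) = -42 + (133 - 17641) = -42 - 17508 = -17550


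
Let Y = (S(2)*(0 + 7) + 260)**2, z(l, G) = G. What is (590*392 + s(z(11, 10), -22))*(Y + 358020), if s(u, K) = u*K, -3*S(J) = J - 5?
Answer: 99196137540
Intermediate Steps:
S(J) = 5/3 - J/3 (S(J) = -(J - 5)/3 = -(-5 + J)/3 = 5/3 - J/3)
s(u, K) = K*u
Y = 71289 (Y = ((5/3 - 1/3*2)*(0 + 7) + 260)**2 = ((5/3 - 2/3)*7 + 260)**2 = (1*7 + 260)**2 = (7 + 260)**2 = 267**2 = 71289)
(590*392 + s(z(11, 10), -22))*(Y + 358020) = (590*392 - 22*10)*(71289 + 358020) = (231280 - 220)*429309 = 231060*429309 = 99196137540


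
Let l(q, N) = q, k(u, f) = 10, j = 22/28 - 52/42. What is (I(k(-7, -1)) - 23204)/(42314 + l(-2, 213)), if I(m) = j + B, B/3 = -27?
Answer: -977989/1777104 ≈ -0.55033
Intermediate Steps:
j = -19/42 (j = 22*(1/28) - 52*1/42 = 11/14 - 26/21 = -19/42 ≈ -0.45238)
B = -81 (B = 3*(-27) = -81)
I(m) = -3421/42 (I(m) = -19/42 - 81 = -3421/42)
(I(k(-7, -1)) - 23204)/(42314 + l(-2, 213)) = (-3421/42 - 23204)/(42314 - 2) = -977989/42/42312 = -977989/42*1/42312 = -977989/1777104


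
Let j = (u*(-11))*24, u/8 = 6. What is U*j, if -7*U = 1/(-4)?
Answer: -3168/7 ≈ -452.57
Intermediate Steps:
u = 48 (u = 8*6 = 48)
j = -12672 (j = (48*(-11))*24 = -528*24 = -12672)
U = 1/28 (U = -1/(7*(-4)) = -(-1)/(7*4) = -1/7*(-1/4) = 1/28 ≈ 0.035714)
U*j = (1/28)*(-12672) = -3168/7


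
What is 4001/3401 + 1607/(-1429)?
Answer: 252022/4860029 ≈ 0.051856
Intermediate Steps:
4001/3401 + 1607/(-1429) = 4001*(1/3401) + 1607*(-1/1429) = 4001/3401 - 1607/1429 = 252022/4860029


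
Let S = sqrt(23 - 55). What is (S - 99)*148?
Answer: -14652 + 592*I*sqrt(2) ≈ -14652.0 + 837.21*I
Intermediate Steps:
S = 4*I*sqrt(2) (S = sqrt(-32) = 4*I*sqrt(2) ≈ 5.6569*I)
(S - 99)*148 = (4*I*sqrt(2) - 99)*148 = (-99 + 4*I*sqrt(2))*148 = -14652 + 592*I*sqrt(2)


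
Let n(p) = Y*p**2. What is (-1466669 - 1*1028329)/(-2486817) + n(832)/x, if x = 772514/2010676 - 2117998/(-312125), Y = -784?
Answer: -47054881214756946759605322/621666765226171537 ≈ -7.5692e+7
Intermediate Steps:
n(p) = -784*p**2
x = 2249864339449/313791123250 (x = 772514*(1/2010676) - 2117998*(-1/312125) = 386257/1005338 + 2117998/312125 = 2249864339449/313791123250 ≈ 7.1699)
(-1466669 - 1*1028329)/(-2486817) + n(832)/x = (-1466669 - 1*1028329)/(-2486817) + (-784*832**2)/(2249864339449/313791123250) = (-1466669 - 1028329)*(-1/2486817) - 784*692224*(313791123250/2249864339449) = -2494998*(-1/2486817) - 542703616*313791123250/2249864339449 = 277222/276313 - 170295577256476672000/2249864339449 = -47054881214756946759605322/621666765226171537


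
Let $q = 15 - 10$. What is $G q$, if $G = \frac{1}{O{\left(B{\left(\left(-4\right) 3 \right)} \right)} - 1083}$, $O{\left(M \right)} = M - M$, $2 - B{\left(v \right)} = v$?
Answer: $- \frac{5}{1083} \approx -0.0046168$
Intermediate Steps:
$B{\left(v \right)} = 2 - v$
$q = 5$
$O{\left(M \right)} = 0$
$G = - \frac{1}{1083}$ ($G = \frac{1}{0 - 1083} = \frac{1}{-1083} = - \frac{1}{1083} \approx -0.00092336$)
$G q = \left(- \frac{1}{1083}\right) 5 = - \frac{5}{1083}$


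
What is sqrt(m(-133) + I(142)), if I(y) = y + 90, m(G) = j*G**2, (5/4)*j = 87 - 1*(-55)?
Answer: 32*sqrt(49065)/5 ≈ 1417.6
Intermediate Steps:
j = 568/5 (j = 4*(87 - 1*(-55))/5 = 4*(87 + 55)/5 = (4/5)*142 = 568/5 ≈ 113.60)
m(G) = 568*G**2/5
I(y) = 90 + y
sqrt(m(-133) + I(142)) = sqrt((568/5)*(-133)**2 + (90 + 142)) = sqrt((568/5)*17689 + 232) = sqrt(10047352/5 + 232) = sqrt(10048512/5) = 32*sqrt(49065)/5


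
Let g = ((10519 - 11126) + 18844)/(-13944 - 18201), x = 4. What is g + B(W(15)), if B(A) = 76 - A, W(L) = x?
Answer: 765401/10715 ≈ 71.433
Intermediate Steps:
W(L) = 4
g = -6079/10715 (g = (-607 + 18844)/(-32145) = 18237*(-1/32145) = -6079/10715 ≈ -0.56734)
g + B(W(15)) = -6079/10715 + (76 - 1*4) = -6079/10715 + (76 - 4) = -6079/10715 + 72 = 765401/10715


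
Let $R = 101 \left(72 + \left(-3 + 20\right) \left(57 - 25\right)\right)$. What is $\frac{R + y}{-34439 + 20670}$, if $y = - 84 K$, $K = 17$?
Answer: $- \frac{8684}{1967} \approx -4.4148$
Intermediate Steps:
$y = -1428$ ($y = \left(-84\right) 17 = -1428$)
$R = 62216$ ($R = 101 \left(72 + 17 \cdot 32\right) = 101 \left(72 + 544\right) = 101 \cdot 616 = 62216$)
$\frac{R + y}{-34439 + 20670} = \frac{62216 - 1428}{-34439 + 20670} = \frac{60788}{-13769} = 60788 \left(- \frac{1}{13769}\right) = - \frac{8684}{1967}$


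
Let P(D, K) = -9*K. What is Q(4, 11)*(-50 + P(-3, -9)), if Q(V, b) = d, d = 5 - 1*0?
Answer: 155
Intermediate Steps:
d = 5 (d = 5 + 0 = 5)
Q(V, b) = 5
Q(4, 11)*(-50 + P(-3, -9)) = 5*(-50 - 9*(-9)) = 5*(-50 + 81) = 5*31 = 155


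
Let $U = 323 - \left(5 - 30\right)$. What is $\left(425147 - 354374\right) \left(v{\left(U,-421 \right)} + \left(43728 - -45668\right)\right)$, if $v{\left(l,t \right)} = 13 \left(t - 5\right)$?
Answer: $5934882234$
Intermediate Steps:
$U = 348$ ($U = 323 - \left(5 - 30\right) = 323 - -25 = 323 + 25 = 348$)
$v{\left(l,t \right)} = -65 + 13 t$ ($v{\left(l,t \right)} = 13 \left(-5 + t\right) = -65 + 13 t$)
$\left(425147 - 354374\right) \left(v{\left(U,-421 \right)} + \left(43728 - -45668\right)\right) = \left(425147 - 354374\right) \left(\left(-65 + 13 \left(-421\right)\right) + \left(43728 - -45668\right)\right) = 70773 \left(\left(-65 - 5473\right) + \left(43728 + 45668\right)\right) = 70773 \left(-5538 + 89396\right) = 70773 \cdot 83858 = 5934882234$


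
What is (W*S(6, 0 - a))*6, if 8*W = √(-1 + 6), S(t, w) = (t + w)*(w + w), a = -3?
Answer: 81*√5/2 ≈ 90.561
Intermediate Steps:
S(t, w) = 2*w*(t + w) (S(t, w) = (t + w)*(2*w) = 2*w*(t + w))
W = √5/8 (W = √(-1 + 6)/8 = √5/8 ≈ 0.27951)
(W*S(6, 0 - a))*6 = ((√5/8)*(2*(0 - 1*(-3))*(6 + (0 - 1*(-3)))))*6 = ((√5/8)*(2*(0 + 3)*(6 + (0 + 3))))*6 = ((√5/8)*(2*3*(6 + 3)))*6 = ((√5/8)*(2*3*9))*6 = ((√5/8)*54)*6 = (27*√5/4)*6 = 81*√5/2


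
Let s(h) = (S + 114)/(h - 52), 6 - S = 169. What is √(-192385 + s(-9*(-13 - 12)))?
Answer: I*√5757899142/173 ≈ 438.62*I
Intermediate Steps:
S = -163 (S = 6 - 1*169 = 6 - 169 = -163)
s(h) = -49/(-52 + h) (s(h) = (-163 + 114)/(h - 52) = -49/(-52 + h))
√(-192385 + s(-9*(-13 - 12))) = √(-192385 - 49/(-52 - 9*(-13 - 12))) = √(-192385 - 49/(-52 - 9*(-25))) = √(-192385 - 49/(-52 + 225)) = √(-192385 - 49/173) = √(-33282654/173) = I*√5757899142/173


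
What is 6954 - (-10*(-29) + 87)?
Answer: 6577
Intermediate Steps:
6954 - (-10*(-29) + 87) = 6954 - (290 + 87) = 6954 - 1*377 = 6954 - 377 = 6577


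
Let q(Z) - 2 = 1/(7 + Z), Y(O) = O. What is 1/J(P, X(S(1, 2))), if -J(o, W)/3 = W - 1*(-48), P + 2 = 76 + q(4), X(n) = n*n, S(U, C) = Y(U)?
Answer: -1/147 ≈ -0.0068027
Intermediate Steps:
S(U, C) = U
q(Z) = 2 + 1/(7 + Z)
X(n) = n²
P = 837/11 (P = -2 + (76 + (15 + 2*4)/(7 + 4)) = -2 + (76 + (15 + 8)/11) = -2 + (76 + (1/11)*23) = -2 + (76 + 23/11) = -2 + 859/11 = 837/11 ≈ 76.091)
J(o, W) = -144 - 3*W (J(o, W) = -3*(W - 1*(-48)) = -3*(W + 48) = -3*(48 + W) = -144 - 3*W)
1/J(P, X(S(1, 2))) = 1/(-144 - 3*1²) = 1/(-144 - 3*1) = 1/(-144 - 3) = 1/(-147) = -1/147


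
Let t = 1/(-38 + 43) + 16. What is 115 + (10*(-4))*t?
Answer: -533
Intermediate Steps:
t = 81/5 (t = 1/5 + 16 = ⅕ + 16 = 81/5 ≈ 16.200)
115 + (10*(-4))*t = 115 + (10*(-4))*(81/5) = 115 - 40*81/5 = 115 - 648 = -533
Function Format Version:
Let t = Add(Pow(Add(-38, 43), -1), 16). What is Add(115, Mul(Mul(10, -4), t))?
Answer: -533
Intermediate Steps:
t = Rational(81, 5) (t = Add(Pow(5, -1), 16) = Add(Rational(1, 5), 16) = Rational(81, 5) ≈ 16.200)
Add(115, Mul(Mul(10, -4), t)) = Add(115, Mul(Mul(10, -4), Rational(81, 5))) = Add(115, Mul(-40, Rational(81, 5))) = Add(115, -648) = -533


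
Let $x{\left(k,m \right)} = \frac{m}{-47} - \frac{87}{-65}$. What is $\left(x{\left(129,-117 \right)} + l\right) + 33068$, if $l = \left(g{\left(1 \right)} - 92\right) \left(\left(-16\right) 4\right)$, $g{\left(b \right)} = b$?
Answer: $\frac{118826754}{3055} \approx 38896.0$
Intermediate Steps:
$x{\left(k,m \right)} = \frac{87}{65} - \frac{m}{47}$ ($x{\left(k,m \right)} = m \left(- \frac{1}{47}\right) - - \frac{87}{65} = - \frac{m}{47} + \frac{87}{65} = \frac{87}{65} - \frac{m}{47}$)
$l = 5824$ ($l = \left(1 - 92\right) \left(\left(-16\right) 4\right) = \left(-91\right) \left(-64\right) = 5824$)
$\left(x{\left(129,-117 \right)} + l\right) + 33068 = \left(\left(\frac{87}{65} - - \frac{117}{47}\right) + 5824\right) + 33068 = \left(\left(\frac{87}{65} + \frac{117}{47}\right) + 5824\right) + 33068 = \left(\frac{11694}{3055} + 5824\right) + 33068 = \frac{17804014}{3055} + 33068 = \frac{118826754}{3055}$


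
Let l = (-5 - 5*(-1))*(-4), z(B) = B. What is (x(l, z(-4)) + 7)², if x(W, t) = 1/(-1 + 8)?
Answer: 2500/49 ≈ 51.020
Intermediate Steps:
l = 0 (l = (-5 + 5)*(-4) = 0*(-4) = 0)
x(W, t) = ⅐ (x(W, t) = 1/7 = ⅐)
(x(l, z(-4)) + 7)² = (⅐ + 7)² = (50/7)² = 2500/49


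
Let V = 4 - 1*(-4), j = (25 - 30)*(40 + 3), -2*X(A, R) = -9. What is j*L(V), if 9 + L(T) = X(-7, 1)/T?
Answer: 29025/16 ≈ 1814.1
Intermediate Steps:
X(A, R) = 9/2 (X(A, R) = -½*(-9) = 9/2)
j = -215 (j = -5*43 = -215)
V = 8 (V = 4 + 4 = 8)
L(T) = -9 + 9/(2*T)
j*L(V) = -215*(-9 + (9/2)/8) = -215*(-9 + (9/2)*(⅛)) = -215*(-9 + 9/16) = -215*(-135/16) = 29025/16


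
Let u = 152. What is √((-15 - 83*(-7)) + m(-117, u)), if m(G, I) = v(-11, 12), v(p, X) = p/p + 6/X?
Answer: √2270/2 ≈ 23.822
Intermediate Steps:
v(p, X) = 1 + 6/X
m(G, I) = 3/2 (m(G, I) = (6 + 12)/12 = (1/12)*18 = 3/2)
√((-15 - 83*(-7)) + m(-117, u)) = √((-15 - 83*(-7)) + 3/2) = √((-15 + 581) + 3/2) = √(566 + 3/2) = √(1135/2) = √2270/2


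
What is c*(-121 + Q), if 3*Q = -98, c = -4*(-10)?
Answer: -18440/3 ≈ -6146.7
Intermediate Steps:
c = 40
Q = -98/3 (Q = (⅓)*(-98) = -98/3 ≈ -32.667)
c*(-121 + Q) = 40*(-121 - 98/3) = 40*(-461/3) = -18440/3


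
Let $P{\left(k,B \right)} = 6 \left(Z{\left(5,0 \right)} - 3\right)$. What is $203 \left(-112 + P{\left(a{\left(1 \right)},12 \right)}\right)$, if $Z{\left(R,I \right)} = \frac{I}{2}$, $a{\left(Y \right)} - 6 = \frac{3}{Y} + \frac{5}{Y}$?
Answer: $-26390$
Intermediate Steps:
$a{\left(Y \right)} = 6 + \frac{8}{Y}$ ($a{\left(Y \right)} = 6 + \left(\frac{3}{Y} + \frac{5}{Y}\right) = 6 + \frac{8}{Y}$)
$Z{\left(R,I \right)} = \frac{I}{2}$ ($Z{\left(R,I \right)} = I \frac{1}{2} = \frac{I}{2}$)
$P{\left(k,B \right)} = -18$ ($P{\left(k,B \right)} = 6 \left(\frac{1}{2} \cdot 0 - 3\right) = 6 \left(0 - 3\right) = 6 \left(-3\right) = -18$)
$203 \left(-112 + P{\left(a{\left(1 \right)},12 \right)}\right) = 203 \left(-112 - 18\right) = 203 \left(-130\right) = -26390$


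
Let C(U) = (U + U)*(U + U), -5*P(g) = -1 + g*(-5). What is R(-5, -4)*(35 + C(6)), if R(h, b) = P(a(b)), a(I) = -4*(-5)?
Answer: 18079/5 ≈ 3615.8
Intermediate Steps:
a(I) = 20
P(g) = ⅕ + g (P(g) = -(-1 + g*(-5))/5 = -(-1 - 5*g)/5 = ⅕ + g)
C(U) = 4*U² (C(U) = (2*U)*(2*U) = 4*U²)
R(h, b) = 101/5 (R(h, b) = ⅕ + 20 = 101/5)
R(-5, -4)*(35 + C(6)) = 101*(35 + 4*6²)/5 = 101*(35 + 4*36)/5 = 101*(35 + 144)/5 = (101/5)*179 = 18079/5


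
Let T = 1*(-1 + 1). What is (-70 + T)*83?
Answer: -5810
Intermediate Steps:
T = 0 (T = 1*0 = 0)
(-70 + T)*83 = (-70 + 0)*83 = -70*83 = -5810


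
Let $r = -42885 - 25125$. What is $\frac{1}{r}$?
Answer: $- \frac{1}{68010} \approx -1.4704 \cdot 10^{-5}$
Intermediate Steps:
$r = -68010$
$\frac{1}{r} = \frac{1}{-68010} = - \frac{1}{68010}$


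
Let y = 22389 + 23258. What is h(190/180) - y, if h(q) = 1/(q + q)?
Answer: -867284/19 ≈ -45647.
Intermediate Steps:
y = 45647
h(q) = 1/(2*q)
h(190/180) - y = 1/(2*((190/180))) - 1*45647 = 1/(2*((190*(1/180)))) - 45647 = 1/(2*(19/18)) - 45647 = (½)*(18/19) - 45647 = 9/19 - 45647 = -867284/19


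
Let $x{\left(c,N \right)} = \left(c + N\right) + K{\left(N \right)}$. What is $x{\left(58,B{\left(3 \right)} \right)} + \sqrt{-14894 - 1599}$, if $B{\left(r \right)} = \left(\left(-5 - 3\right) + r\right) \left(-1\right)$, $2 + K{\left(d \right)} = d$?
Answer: $66 + i \sqrt{16493} \approx 66.0 + 128.43 i$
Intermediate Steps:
$K{\left(d \right)} = -2 + d$
$B{\left(r \right)} = 8 - r$ ($B{\left(r \right)} = \left(-8 + r\right) \left(-1\right) = 8 - r$)
$x{\left(c,N \right)} = -2 + c + 2 N$ ($x{\left(c,N \right)} = \left(c + N\right) + \left(-2 + N\right) = \left(N + c\right) + \left(-2 + N\right) = -2 + c + 2 N$)
$x{\left(58,B{\left(3 \right)} \right)} + \sqrt{-14894 - 1599} = \left(-2 + 58 + 2 \left(8 - 3\right)\right) + \sqrt{-14894 - 1599} = \left(-2 + 58 + 2 \left(8 - 3\right)\right) + \sqrt{-16493} = \left(-2 + 58 + 2 \cdot 5\right) + i \sqrt{16493} = \left(-2 + 58 + 10\right) + i \sqrt{16493} = 66 + i \sqrt{16493}$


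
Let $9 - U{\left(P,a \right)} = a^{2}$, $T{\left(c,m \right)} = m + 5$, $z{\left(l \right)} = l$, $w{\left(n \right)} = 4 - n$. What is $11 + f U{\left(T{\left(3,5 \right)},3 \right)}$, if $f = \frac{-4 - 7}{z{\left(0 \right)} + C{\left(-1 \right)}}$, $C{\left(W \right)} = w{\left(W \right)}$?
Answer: $11$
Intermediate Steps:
$C{\left(W \right)} = 4 - W$
$T{\left(c,m \right)} = 5 + m$
$U{\left(P,a \right)} = 9 - a^{2}$
$f = - \frac{11}{5}$ ($f = \frac{-4 - 7}{0 + \left(4 - -1\right)} = - \frac{11}{0 + \left(4 + 1\right)} = - \frac{11}{0 + 5} = - \frac{11}{5} \approx -2.2$)
$11 + f U{\left(T{\left(3,5 \right)},3 \right)} = 11 - \frac{11 \left(9 - 3^{2}\right)}{5} = 11 - \frac{11 \left(9 - 9\right)}{5} = 11 - 0 = 11 + 0 = 11$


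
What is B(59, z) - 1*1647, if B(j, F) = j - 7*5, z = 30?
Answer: -1623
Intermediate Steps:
B(j, F) = -35 + j (B(j, F) = j - 35 = -35 + j)
B(59, z) - 1*1647 = (-35 + 59) - 1*1647 = 24 - 1647 = -1623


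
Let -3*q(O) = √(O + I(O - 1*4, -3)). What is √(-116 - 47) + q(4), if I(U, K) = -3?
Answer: -⅓ + I*√163 ≈ -0.33333 + 12.767*I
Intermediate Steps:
q(O) = -√(-3 + O)/3 (q(O) = -√(O - 3)/3 = -√(-3 + O)/3)
√(-116 - 47) + q(4) = √(-116 - 47) - √(-3 + 4)/3 = √(-163) - √1/3 = I*√163 - ⅓*1 = I*√163 - ⅓ = -⅓ + I*√163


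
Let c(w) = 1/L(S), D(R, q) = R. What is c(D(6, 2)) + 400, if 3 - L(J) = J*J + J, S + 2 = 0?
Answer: 401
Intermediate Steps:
S = -2 (S = -2 + 0 = -2)
L(J) = 3 - J - J² (L(J) = 3 - (J*J + J) = 3 - (J² + J) = 3 - (J + J²) = 3 + (-J - J²) = 3 - J - J²)
c(w) = 1 (c(w) = 1/(3 - 1*(-2) - 1*(-2)²) = 1/(3 + 2 - 1*4) = 1/(3 + 2 - 4) = 1/1 = 1)
c(D(6, 2)) + 400 = 1 + 400 = 401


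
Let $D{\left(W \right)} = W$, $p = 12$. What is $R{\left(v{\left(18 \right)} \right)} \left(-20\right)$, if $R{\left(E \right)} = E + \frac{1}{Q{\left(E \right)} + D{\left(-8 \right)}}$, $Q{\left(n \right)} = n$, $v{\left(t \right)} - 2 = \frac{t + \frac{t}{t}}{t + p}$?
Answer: $- \frac{23638}{483} \approx -48.94$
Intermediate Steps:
$v{\left(t \right)} = 2 + \frac{1 + t}{12 + t}$ ($v{\left(t \right)} = 2 + \frac{t + \frac{t}{t}}{t + 12} = 2 + \frac{t + 1}{12 + t} = 2 + \frac{1 + t}{12 + t}$)
$R{\left(E \right)} = E + \frac{1}{-8 + E}$ ($R{\left(E \right)} = E + \frac{1}{E - 8} = E + \frac{1}{-8 + E}$)
$R{\left(v{\left(18 \right)} \right)} \left(-20\right) = \frac{1 + \left(\frac{25 + 3 \cdot 18}{12 + 18}\right)^{2} - 8 \frac{25 + 3 \cdot 18}{12 + 18}}{-8 + \frac{25 + 3 \cdot 18}{12 + 18}} \left(-20\right) = \frac{1 + \left(\frac{25 + 54}{30}\right)^{2} - 8 \frac{25 + 54}{30}}{-8 + \frac{25 + 54}{30}} \left(-20\right) = \frac{1 + \left(\frac{1}{30} \cdot 79\right)^{2} - 8 \cdot \frac{1}{30} \cdot 79}{-8 + \frac{1}{30} \cdot 79} \left(-20\right) = \frac{1 + \left(\frac{79}{30}\right)^{2} - \frac{316}{15}}{-8 + \frac{79}{30}} \left(-20\right) = \frac{1 + \frac{6241}{900} - \frac{316}{15}}{- \frac{161}{30}} \left(-20\right) = \left(- \frac{30}{161}\right) \left(- \frac{11819}{900}\right) \left(-20\right) = \frac{11819}{4830} \left(-20\right) = - \frac{23638}{483}$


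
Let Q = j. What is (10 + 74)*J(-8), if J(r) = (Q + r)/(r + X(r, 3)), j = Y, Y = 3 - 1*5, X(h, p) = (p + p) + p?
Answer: -840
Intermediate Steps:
X(h, p) = 3*p (X(h, p) = 2*p + p = 3*p)
Y = -2 (Y = 3 - 5 = -2)
j = -2
Q = -2
J(r) = (-2 + r)/(9 + r) (J(r) = (-2 + r)/(r + 3*3) = (-2 + r)/(r + 9) = (-2 + r)/(9 + r))
(10 + 74)*J(-8) = (10 + 74)*((-2 - 8)/(9 - 8)) = 84*(-10/1) = 84*(1*(-10)) = 84*(-10) = -840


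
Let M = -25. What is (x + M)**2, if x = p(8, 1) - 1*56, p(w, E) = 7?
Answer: 5476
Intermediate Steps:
x = -49 (x = 7 - 1*56 = 7 - 56 = -49)
(x + M)**2 = (-49 - 25)**2 = (-74)**2 = 5476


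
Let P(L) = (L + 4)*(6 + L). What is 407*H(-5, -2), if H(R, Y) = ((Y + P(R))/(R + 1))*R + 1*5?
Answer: 2035/4 ≈ 508.75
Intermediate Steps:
P(L) = (4 + L)*(6 + L)
H(R, Y) = 5 + R*(24 + Y + R² + 10*R)/(1 + R) (H(R, Y) = ((Y + (24 + R² + 10*R))/(R + 1))*R + 1*5 = ((24 + Y + R² + 10*R)/(1 + R))*R + 5 = R*(24 + Y + R² + 10*R)/(1 + R) + 5 = 5 + R*(24 + Y + R² + 10*R)/(1 + R))
407*H(-5, -2) = 407*((5 + (-5)³ + 10*(-5)² + 29*(-5) - 5*(-2))/(1 - 5)) = 407*((5 - 125 + 10*25 - 145 + 10)/(-4)) = 407*(-(5 - 125 + 250 - 145 + 10)/4) = 407*(-¼*(-5)) = 407*(5/4) = 2035/4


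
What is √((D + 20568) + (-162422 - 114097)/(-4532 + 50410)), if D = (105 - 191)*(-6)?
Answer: 3*√4929413873286/45878 ≈ 145.18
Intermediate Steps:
D = 516 (D = -86*(-6) = 516)
√((D + 20568) + (-162422 - 114097)/(-4532 + 50410)) = √((516 + 20568) + (-162422 - 114097)/(-4532 + 50410)) = √(21084 - 276519/45878) = √(967015233/45878) = 3*√4929413873286/45878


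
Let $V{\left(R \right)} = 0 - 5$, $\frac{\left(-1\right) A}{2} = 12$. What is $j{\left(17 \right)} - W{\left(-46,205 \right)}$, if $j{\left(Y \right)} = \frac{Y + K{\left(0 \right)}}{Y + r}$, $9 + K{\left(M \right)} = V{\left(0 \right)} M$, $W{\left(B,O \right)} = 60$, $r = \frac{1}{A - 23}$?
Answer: $- \frac{23752}{399} \approx -59.529$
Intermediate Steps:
$A = -24$ ($A = \left(-2\right) 12 = -24$)
$V{\left(R \right)} = -5$
$r = - \frac{1}{47}$ ($r = \frac{1}{-24 - 23} = \frac{1}{-47} = - \frac{1}{47} \approx -0.021277$)
$K{\left(M \right)} = -9 - 5 M$
$j{\left(Y \right)} = \frac{-9 + Y}{- \frac{1}{47} + Y}$ ($j{\left(Y \right)} = \frac{Y - 9}{Y - \frac{1}{47}} = \frac{Y + \left(-9 + 0\right)}{- \frac{1}{47} + Y} = \frac{Y - 9}{- \frac{1}{47} + Y} = \frac{-9 + Y}{- \frac{1}{47} + Y}$)
$j{\left(17 \right)} - W{\left(-46,205 \right)} = \frac{47 \left(-9 + 17\right)}{-1 + 47 \cdot 17} - 60 = 47 \frac{1}{-1 + 799} \cdot 8 - 60 = 47 \cdot \frac{1}{798} \cdot 8 - 60 = \frac{188}{399} - 60 = - \frac{23752}{399}$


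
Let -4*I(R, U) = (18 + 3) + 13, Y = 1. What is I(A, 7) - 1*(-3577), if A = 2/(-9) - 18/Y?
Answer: 7137/2 ≈ 3568.5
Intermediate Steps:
A = -164/9 (A = 2/(-9) - 18/1 = 2*(-⅑) - 18*1 = -2/9 - 18 = -164/9 ≈ -18.222)
I(R, U) = -17/2 (I(R, U) = -((18 + 3) + 13)/4 = -(21 + 13)/4 = -¼*34 = -17/2)
I(A, 7) - 1*(-3577) = -17/2 - 1*(-3577) = -17/2 + 3577 = 7137/2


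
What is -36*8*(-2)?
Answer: 576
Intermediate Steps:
-36*8*(-2) = -288*(-2) = 576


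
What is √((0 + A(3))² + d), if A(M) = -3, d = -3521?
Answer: 2*I*√878 ≈ 59.262*I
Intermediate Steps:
√((0 + A(3))² + d) = √((0 - 3)² - 3521) = √((-3)² - 3521) = √(9 - 3521) = √(-3512) = 2*I*√878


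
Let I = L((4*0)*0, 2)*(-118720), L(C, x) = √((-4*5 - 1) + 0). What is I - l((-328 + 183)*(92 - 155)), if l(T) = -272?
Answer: 272 - 118720*I*√21 ≈ 272.0 - 5.4404e+5*I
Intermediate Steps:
L(C, x) = I*√21 (L(C, x) = √((-20 - 1) + 0) = √(-21 + 0) = √(-21) = I*√21)
I = -118720*I*√21 (I = (I*√21)*(-118720) = -118720*I*√21 ≈ -5.4404e+5*I)
I - l((-328 + 183)*(92 - 155)) = -118720*I*√21 - 1*(-272) = -118720*I*√21 + 272 = 272 - 118720*I*√21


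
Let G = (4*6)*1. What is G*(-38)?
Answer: -912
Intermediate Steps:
G = 24 (G = 24*1 = 24)
G*(-38) = 24*(-38) = -912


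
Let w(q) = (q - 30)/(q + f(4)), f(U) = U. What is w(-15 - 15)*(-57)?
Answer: -1710/13 ≈ -131.54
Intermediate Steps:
w(q) = (-30 + q)/(4 + q) (w(q) = (q - 30)/(q + 4) = (-30 + q)/(4 + q))
w(-15 - 15)*(-57) = ((-30 + (-15 - 15))/(4 + (-15 - 15)))*(-57) = ((-30 - 30)/(4 - 30))*(-57) = (-60/(-26))*(-57) = -1/26*(-60)*(-57) = (30/13)*(-57) = -1710/13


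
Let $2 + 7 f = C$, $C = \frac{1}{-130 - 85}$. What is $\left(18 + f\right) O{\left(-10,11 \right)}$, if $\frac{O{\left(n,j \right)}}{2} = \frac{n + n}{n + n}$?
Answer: $\frac{53318}{1505} \approx 35.427$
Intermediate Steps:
$C = - \frac{1}{215}$ ($C = \frac{1}{-215} = - \frac{1}{215} \approx -0.0046512$)
$f = - \frac{431}{1505}$ ($f = - \frac{2}{7} + \frac{1}{7} \left(- \frac{1}{215}\right) = - \frac{2}{7} - \frac{1}{1505} = - \frac{431}{1505} \approx -0.28638$)
$O{\left(n,j \right)} = 2$ ($O{\left(n,j \right)} = 2 \frac{n + n}{n + n} = 2 \frac{2 n}{2 n} = 2 \cdot 2 n \frac{1}{2 n} = 2 \cdot 1 = 2$)
$\left(18 + f\right) O{\left(-10,11 \right)} = \left(18 - \frac{431}{1505}\right) 2 = \frac{26659}{1505} \cdot 2 = \frac{53318}{1505}$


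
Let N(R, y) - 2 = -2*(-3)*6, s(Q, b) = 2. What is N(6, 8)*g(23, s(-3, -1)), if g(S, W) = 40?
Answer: 1520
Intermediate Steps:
N(R, y) = 38 (N(R, y) = 2 - 2*(-3)*6 = 2 + 6*6 = 2 + 36 = 38)
N(6, 8)*g(23, s(-3, -1)) = 38*40 = 1520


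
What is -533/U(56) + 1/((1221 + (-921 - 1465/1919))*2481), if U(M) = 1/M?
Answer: -42523760138761/1424677035 ≈ -29848.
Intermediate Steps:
-533/U(56) + 1/((1221 + (-921 - 1465/1919))*2481) = -533/(1/56) + 1/((1221 + (-921 - 1465/1919))*2481) = -533/1/56 + (1/2481)/(1221 + (-921 - 1465/1919)) = -533*56 + (1/2481)/(1221 + (-921 - 1*1465/1919)) = -29848 + (1/2481)/(1221 + (-921 - 1465/1919)) = -29848 + (1/2481)/(1221 - 1768864/1919) = -29848 + (1/2481)/(574235/1919) = -29848 + (1919/574235)*(1/2481) = -29848 + 1919/1424677035 = -42523760138761/1424677035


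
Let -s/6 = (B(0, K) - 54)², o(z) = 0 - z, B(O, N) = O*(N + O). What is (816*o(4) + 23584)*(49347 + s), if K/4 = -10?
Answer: 647212320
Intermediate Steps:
K = -40 (K = 4*(-10) = -40)
o(z) = -z
s = -17496 (s = -6*(0*(-40 + 0) - 54)² = -6*(0*(-40) - 54)² = -6*(0 - 54)² = -6*(-54)² = -6*2916 = -17496)
(816*o(4) + 23584)*(49347 + s) = (816*(-1*4) + 23584)*(49347 - 17496) = (816*(-4) + 23584)*31851 = (-3264 + 23584)*31851 = 20320*31851 = 647212320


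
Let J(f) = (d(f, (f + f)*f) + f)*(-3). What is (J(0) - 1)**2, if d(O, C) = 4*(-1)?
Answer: 121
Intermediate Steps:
d(O, C) = -4
J(f) = 12 - 3*f (J(f) = (-4 + f)*(-3) = 12 - 3*f)
(J(0) - 1)**2 = ((12 - 3*0) - 1)**2 = ((12 + 0) - 1)**2 = (12 - 1)**2 = 11**2 = 121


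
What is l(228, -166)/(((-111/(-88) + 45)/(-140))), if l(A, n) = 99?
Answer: -406560/1357 ≈ -299.60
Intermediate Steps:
l(228, -166)/(((-111/(-88) + 45)/(-140))) = 99/(((-111/(-88) + 45)/(-140))) = 99/((-(-111*(-1/88) + 45)/140)) = 99/((-(111/88 + 45)/140)) = 99/((-1/140*4071/88)) = 99/(-4071/12320) = 99*(-12320/4071) = -406560/1357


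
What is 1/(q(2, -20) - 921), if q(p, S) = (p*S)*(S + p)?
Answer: -1/201 ≈ -0.0049751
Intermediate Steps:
q(p, S) = S*p*(S + p) (q(p, S) = (S*p)*(S + p) = S*p*(S + p))
1/(q(2, -20) - 921) = 1/(-20*2*(-20 + 2) - 921) = 1/(-20*2*(-18) - 921) = 1/(720 - 921) = 1/(-201) = -1/201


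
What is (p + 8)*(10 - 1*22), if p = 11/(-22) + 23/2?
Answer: -228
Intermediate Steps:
p = 11 (p = 11*(-1/22) + 23*(½) = -½ + 23/2 = 11)
(p + 8)*(10 - 1*22) = (11 + 8)*(10 - 1*22) = 19*(10 - 22) = 19*(-12) = -228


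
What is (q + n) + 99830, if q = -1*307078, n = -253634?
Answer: -460882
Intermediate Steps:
q = -307078
(q + n) + 99830 = (-307078 - 253634) + 99830 = -560712 + 99830 = -460882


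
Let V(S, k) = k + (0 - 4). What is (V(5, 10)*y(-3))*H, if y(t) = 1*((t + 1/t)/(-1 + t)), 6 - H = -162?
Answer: 840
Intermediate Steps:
H = 168 (H = 6 - 1*(-162) = 6 + 162 = 168)
y(t) = (t + 1/t)/(-1 + t) (y(t) = 1*((t + 1/t)/(-1 + t)) = (t + 1/t)/(-1 + t))
V(S, k) = -4 + k (V(S, k) = k - 4 = -4 + k)
(V(5, 10)*y(-3))*H = ((-4 + 10)*((1 + (-3)²)/((-3)*(-1 - 3))))*168 = (6*(-⅓*(1 + 9)/(-4)))*168 = (6*(-⅓*(-¼)*10))*168 = (6*(⅚))*168 = 5*168 = 840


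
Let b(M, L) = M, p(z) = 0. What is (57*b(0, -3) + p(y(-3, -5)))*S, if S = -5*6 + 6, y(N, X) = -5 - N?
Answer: 0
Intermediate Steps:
S = -24 (S = -30 + 6 = -24)
(57*b(0, -3) + p(y(-3, -5)))*S = (57*0 + 0)*(-24) = (0 + 0)*(-24) = 0*(-24) = 0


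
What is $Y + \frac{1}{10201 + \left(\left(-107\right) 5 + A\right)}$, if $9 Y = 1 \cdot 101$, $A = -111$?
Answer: $\frac{321688}{28665} \approx 11.222$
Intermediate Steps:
$Y = \frac{101}{9}$ ($Y = \frac{1 \cdot 101}{9} = \frac{1}{9} \cdot 101 = \frac{101}{9} \approx 11.222$)
$Y + \frac{1}{10201 + \left(\left(-107\right) 5 + A\right)} = \frac{101}{9} + \frac{1}{10201 - 646} = \frac{101}{9} + \frac{1}{9555} = \frac{321688}{28665}$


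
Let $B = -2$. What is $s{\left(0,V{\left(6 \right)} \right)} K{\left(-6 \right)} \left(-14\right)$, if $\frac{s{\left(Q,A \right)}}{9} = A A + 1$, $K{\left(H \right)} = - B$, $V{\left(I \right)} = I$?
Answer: $-9324$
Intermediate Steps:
$K{\left(H \right)} = 2$ ($K{\left(H \right)} = \left(-1\right) \left(-2\right) = 2$)
$s{\left(Q,A \right)} = 9 + 9 A^{2}$ ($s{\left(Q,A \right)} = 9 \left(A A + 1\right) = 9 \left(A^{2} + 1\right) = 9 \left(1 + A^{2}\right) = 9 + 9 A^{2}$)
$s{\left(0,V{\left(6 \right)} \right)} K{\left(-6 \right)} \left(-14\right) = \left(9 + 9 \cdot 6^{2}\right) 2 \left(-14\right) = \left(9 + 9 \cdot 36\right) 2 \left(-14\right) = \left(9 + 324\right) 2 \left(-14\right) = 333 \cdot 2 \left(-14\right) = 666 \left(-14\right) = -9324$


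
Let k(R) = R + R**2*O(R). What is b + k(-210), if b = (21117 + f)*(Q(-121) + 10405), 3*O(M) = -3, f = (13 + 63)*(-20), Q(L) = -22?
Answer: 203431341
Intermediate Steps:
f = -1520 (f = 76*(-20) = -1520)
O(M) = -1 (O(M) = (1/3)*(-3) = -1)
k(R) = R - R**2 (k(R) = R + R**2*(-1) = R - R**2)
b = 203475651 (b = (21117 - 1520)*(-22 + 10405) = 19597*10383 = 203475651)
b + k(-210) = 203475651 - 210*(1 - 1*(-210)) = 203475651 - 210*(1 + 210) = 203475651 - 210*211 = 203475651 - 44310 = 203431341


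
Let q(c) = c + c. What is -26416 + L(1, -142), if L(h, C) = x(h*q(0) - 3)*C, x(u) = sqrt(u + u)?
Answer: -26416 - 142*I*sqrt(6) ≈ -26416.0 - 347.83*I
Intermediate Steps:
q(c) = 2*c
x(u) = sqrt(2)*sqrt(u) (x(u) = sqrt(2*u) = sqrt(2)*sqrt(u))
L(h, C) = I*C*sqrt(6) (L(h, C) = (sqrt(2)*sqrt(h*(2*0) - 3))*C = (sqrt(2)*sqrt(h*0 - 3))*C = (sqrt(2)*sqrt(0 - 3))*C = (sqrt(2)*sqrt(-3))*C = (sqrt(2)*(I*sqrt(3)))*C = (I*sqrt(6))*C = I*C*sqrt(6))
-26416 + L(1, -142) = -26416 + I*(-142)*sqrt(6) = -26416 - 142*I*sqrt(6)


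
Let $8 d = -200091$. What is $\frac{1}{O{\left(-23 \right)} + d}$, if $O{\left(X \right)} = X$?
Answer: $- \frac{8}{200275} \approx -3.9945 \cdot 10^{-5}$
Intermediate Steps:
$d = - \frac{200091}{8}$ ($d = \frac{1}{8} \left(-200091\right) = - \frac{200091}{8} \approx -25011.0$)
$\frac{1}{O{\left(-23 \right)} + d} = \frac{1}{-23 - \frac{200091}{8}} = \frac{1}{- \frac{200275}{8}} = - \frac{8}{200275}$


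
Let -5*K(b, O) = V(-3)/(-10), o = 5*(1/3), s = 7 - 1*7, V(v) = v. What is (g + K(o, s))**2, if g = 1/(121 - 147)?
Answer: 1024/105625 ≈ 0.0096947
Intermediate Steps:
g = -1/26 (g = 1/(-26) = -1/26 ≈ -0.038462)
s = 0 (s = 7 - 7 = 0)
o = 5/3 (o = 5*(1*(1/3)) = 5*(1/3) = 5/3 ≈ 1.6667)
K(b, O) = -3/50 (K(b, O) = -(-3)/(5*(-10)) = -(-3)*(-1)/(5*10) = -1/5*3/10 = -3/50)
(g + K(o, s))**2 = (-1/26 - 3/50)**2 = (-32/325)**2 = 1024/105625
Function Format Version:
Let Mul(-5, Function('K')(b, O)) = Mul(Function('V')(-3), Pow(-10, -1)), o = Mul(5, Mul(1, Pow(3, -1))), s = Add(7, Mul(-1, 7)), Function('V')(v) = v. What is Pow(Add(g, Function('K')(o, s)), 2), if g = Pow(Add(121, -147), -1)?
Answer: Rational(1024, 105625) ≈ 0.0096947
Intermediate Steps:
g = Rational(-1, 26) (g = Pow(-26, -1) = Rational(-1, 26) ≈ -0.038462)
s = 0 (s = Add(7, -7) = 0)
o = Rational(5, 3) (o = Mul(5, Mul(1, Rational(1, 3))) = Mul(5, Rational(1, 3)) = Rational(5, 3) ≈ 1.6667)
Function('K')(b, O) = Rational(-3, 50) (Function('K')(b, O) = Mul(Rational(-1, 5), Mul(-3, Pow(-10, -1))) = Mul(Rational(-1, 5), Mul(-3, Rational(-1, 10))) = Mul(Rational(-1, 5), Rational(3, 10)) = Rational(-3, 50))
Pow(Add(g, Function('K')(o, s)), 2) = Pow(Add(Rational(-1, 26), Rational(-3, 50)), 2) = Pow(Rational(-32, 325), 2) = Rational(1024, 105625)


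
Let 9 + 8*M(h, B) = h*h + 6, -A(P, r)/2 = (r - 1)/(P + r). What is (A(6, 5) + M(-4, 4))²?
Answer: 6241/7744 ≈ 0.80591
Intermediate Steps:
A(P, r) = -2*(-1 + r)/(P + r) (A(P, r) = -2*(r - 1)/(P + r) = -2*(-1 + r)/(P + r))
M(h, B) = -3/8 + h²/8 (M(h, B) = -9/8 + (h*h + 6)/8 = -9/8 + (h² + 6)/8 = -9/8 + (6 + h²)/8 = -9/8 + (¾ + h²/8) = -3/8 + h²/8)
(A(6, 5) + M(-4, 4))² = (2*(1 - 1*5)/(6 + 5) + (-3/8 + (⅛)*(-4)²))² = (2*(1 - 5)/11 + (-3/8 + (⅛)*16))² = (2*(1/11)*(-4) + (-3/8 + 2))² = (-8/11 + 13/8)² = (79/88)² = 6241/7744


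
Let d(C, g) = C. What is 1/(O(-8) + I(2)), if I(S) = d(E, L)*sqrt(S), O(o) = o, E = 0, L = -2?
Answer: -1/8 ≈ -0.12500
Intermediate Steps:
I(S) = 0 (I(S) = 0*sqrt(S) = 0)
1/(O(-8) + I(2)) = 1/(-8 + 0) = 1/(-8) = -1/8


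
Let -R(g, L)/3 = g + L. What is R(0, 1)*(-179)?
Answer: 537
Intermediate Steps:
R(g, L) = -3*L - 3*g (R(g, L) = -3*(g + L) = -3*(L + g) = -3*L - 3*g)
R(0, 1)*(-179) = (-3*1 - 3*0)*(-179) = (-3 + 0)*(-179) = -3*(-179) = 537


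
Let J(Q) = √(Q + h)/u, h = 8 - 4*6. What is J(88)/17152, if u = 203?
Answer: 3*√2/1740928 ≈ 2.4370e-6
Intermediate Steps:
h = -16 (h = 8 - 24 = -16)
J(Q) = √(-16 + Q)/203 (J(Q) = √(Q - 16)/203 = √(-16 + Q)*(1/203) = √(-16 + Q)/203)
J(88)/17152 = (√(-16 + 88)/203)/17152 = (√72/203)*(1/17152) = ((6*√2)/203)*(1/17152) = (6*√2/203)*(1/17152) = 3*√2/1740928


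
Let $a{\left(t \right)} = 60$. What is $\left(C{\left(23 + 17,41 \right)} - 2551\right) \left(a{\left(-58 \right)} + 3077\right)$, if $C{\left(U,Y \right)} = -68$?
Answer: $-8215803$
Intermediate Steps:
$\left(C{\left(23 + 17,41 \right)} - 2551\right) \left(a{\left(-58 \right)} + 3077\right) = \left(-68 - 2551\right) \left(60 + 3077\right) = \left(-2619\right) 3137 = -8215803$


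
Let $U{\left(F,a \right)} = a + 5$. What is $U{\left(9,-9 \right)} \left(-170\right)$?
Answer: $680$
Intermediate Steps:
$U{\left(F,a \right)} = 5 + a$
$U{\left(9,-9 \right)} \left(-170\right) = \left(5 - 9\right) \left(-170\right) = \left(-4\right) \left(-170\right) = 680$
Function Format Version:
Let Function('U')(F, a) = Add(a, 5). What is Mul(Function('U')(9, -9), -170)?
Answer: 680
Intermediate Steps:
Function('U')(F, a) = Add(5, a)
Mul(Function('U')(9, -9), -170) = Mul(Add(5, -9), -170) = Mul(-4, -170) = 680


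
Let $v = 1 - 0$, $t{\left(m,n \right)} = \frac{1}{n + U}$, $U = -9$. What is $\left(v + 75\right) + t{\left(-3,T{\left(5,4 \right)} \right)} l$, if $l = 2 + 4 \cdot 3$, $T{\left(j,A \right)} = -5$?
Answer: $75$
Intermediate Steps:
$t{\left(m,n \right)} = \frac{1}{-9 + n}$ ($t{\left(m,n \right)} = \frac{1}{n - 9} = \frac{1}{-9 + n}$)
$v = 1$ ($v = 1 + 0 = 1$)
$l = 14$ ($l = 2 + 12 = 14$)
$\left(v + 75\right) + t{\left(-3,T{\left(5,4 \right)} \right)} l = \left(1 + 75\right) + \frac{1}{-9 - 5} \cdot 14 = 76 + \frac{1}{-14} \cdot 14 = 76 - 1 = 75$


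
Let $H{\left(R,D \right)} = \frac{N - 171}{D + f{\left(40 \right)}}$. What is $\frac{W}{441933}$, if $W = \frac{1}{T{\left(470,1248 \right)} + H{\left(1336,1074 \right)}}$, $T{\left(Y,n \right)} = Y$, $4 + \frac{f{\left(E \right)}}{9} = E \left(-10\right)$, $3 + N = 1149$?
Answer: $\frac{854}{177239439315} \approx 4.8183 \cdot 10^{-9}$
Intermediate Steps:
$N = 1146$ ($N = -3 + 1149 = 1146$)
$f{\left(E \right)} = -36 - 90 E$ ($f{\left(E \right)} = -36 + 9 E \left(-10\right) = -36 + 9 \left(- 10 E\right) = -36 - 90 E$)
$H{\left(R,D \right)} = \frac{975}{-3636 + D}$ ($H{\left(R,D \right)} = \frac{1146 - 171}{D - 3636} = \frac{975}{D - 3636} = \frac{975}{-3636 + D}$)
$W = \frac{854}{401055}$ ($W = \frac{1}{470 + \frac{975}{-3636 + 1074}} = \frac{1}{470 + \frac{975}{-2562}} = \frac{1}{470 + 975 \left(- \frac{1}{2562}\right)} = \frac{1}{470 - \frac{325}{854}} = \frac{1}{\frac{401055}{854}} = \frac{854}{401055} \approx 0.0021294$)
$\frac{W}{441933} = \frac{854}{401055 \cdot 441933} = \frac{854}{401055} \cdot \frac{1}{441933} = \frac{854}{177239439315}$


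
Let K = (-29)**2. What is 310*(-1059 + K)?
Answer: -67580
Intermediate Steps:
K = 841
310*(-1059 + K) = 310*(-1059 + 841) = 310*(-218) = -67580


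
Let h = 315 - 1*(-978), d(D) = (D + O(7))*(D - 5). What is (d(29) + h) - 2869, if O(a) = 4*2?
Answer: -688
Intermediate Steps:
O(a) = 8
d(D) = (-5 + D)*(8 + D) (d(D) = (D + 8)*(D - 5) = (8 + D)*(-5 + D) = (-5 + D)*(8 + D))
h = 1293 (h = 315 + 978 = 1293)
(d(29) + h) - 2869 = ((-40 + 29² + 3*29) + 1293) - 2869 = ((-40 + 841 + 87) + 1293) - 2869 = (888 + 1293) - 2869 = 2181 - 2869 = -688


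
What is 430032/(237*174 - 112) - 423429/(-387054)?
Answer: 30643257797/2652997134 ≈ 11.550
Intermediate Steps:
430032/(237*174 - 112) - 423429/(-387054) = 430032/(41238 - 112) - 423429*(-1/387054) = 430032/41126 + 141143/129018 = 430032*(1/41126) + 141143/129018 = 215016/20563 + 141143/129018 = 30643257797/2652997134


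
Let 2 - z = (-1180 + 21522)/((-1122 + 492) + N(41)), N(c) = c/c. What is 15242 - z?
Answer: 9565618/629 ≈ 15208.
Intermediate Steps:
N(c) = 1
z = 21600/629 (z = 2 - (-1180 + 21522)/((-1122 + 492) + 1) = 2 - 20342/(-630 + 1) = 2 - 20342/(-629) = 2 - 20342*(-1)/629 = 2 - 1*(-20342/629) = 2 + 20342/629 = 21600/629 ≈ 34.340)
15242 - z = 15242 - 1*21600/629 = 15242 - 21600/629 = 9565618/629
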